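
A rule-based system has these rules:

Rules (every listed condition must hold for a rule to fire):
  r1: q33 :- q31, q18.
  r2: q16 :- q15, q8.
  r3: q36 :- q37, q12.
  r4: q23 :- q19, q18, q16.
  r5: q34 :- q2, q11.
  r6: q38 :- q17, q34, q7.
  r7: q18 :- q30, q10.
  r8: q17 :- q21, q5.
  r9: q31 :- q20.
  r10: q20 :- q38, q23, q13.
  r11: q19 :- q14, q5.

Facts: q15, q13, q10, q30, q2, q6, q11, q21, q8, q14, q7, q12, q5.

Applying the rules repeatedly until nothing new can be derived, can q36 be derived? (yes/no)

no

Round 1 — r2, r5, r7, r8, r11, derive q16, q34, q18, q17, q19.
Round 2 — r4, r6, derive q23, q38.
Round 3 — r10, derive q20.
Round 4 — r9, derive q31.
Round 5 — r1, derive q33.
Fixed point reached. q36 is concluded only by r3; r3 needs q37 (never derived).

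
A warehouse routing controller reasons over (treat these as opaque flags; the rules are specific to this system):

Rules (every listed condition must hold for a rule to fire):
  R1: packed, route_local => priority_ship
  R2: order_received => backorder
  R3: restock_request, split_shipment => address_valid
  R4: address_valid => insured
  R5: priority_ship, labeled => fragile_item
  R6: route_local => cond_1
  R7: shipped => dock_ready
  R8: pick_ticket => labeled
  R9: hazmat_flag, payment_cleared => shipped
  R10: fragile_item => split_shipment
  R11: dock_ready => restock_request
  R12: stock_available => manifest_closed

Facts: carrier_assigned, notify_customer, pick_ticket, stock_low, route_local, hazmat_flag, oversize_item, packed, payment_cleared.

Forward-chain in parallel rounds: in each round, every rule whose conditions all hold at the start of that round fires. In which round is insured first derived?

[1] R1 [packed, route_local => priority_ship]; R6 [route_local => cond_1]; R8 [pick_ticket => labeled]; R9 [hazmat_flag, payment_cleared => shipped]. ⇒ new: priority_ship, cond_1, labeled, shipped.
[2] R5 [priority_ship, labeled => fragile_item]; R7 [shipped => dock_ready]. ⇒ new: fragile_item, dock_ready.
[3] R10 [fragile_item => split_shipment]; R11 [dock_ready => restock_request]. ⇒ new: split_shipment, restock_request.
[4] R3 [restock_request, split_shipment => address_valid]. ⇒ new: address_valid.
[5] R4 [address_valid => insured]. ⇒ new: insured.
insured first appears in round 5.

5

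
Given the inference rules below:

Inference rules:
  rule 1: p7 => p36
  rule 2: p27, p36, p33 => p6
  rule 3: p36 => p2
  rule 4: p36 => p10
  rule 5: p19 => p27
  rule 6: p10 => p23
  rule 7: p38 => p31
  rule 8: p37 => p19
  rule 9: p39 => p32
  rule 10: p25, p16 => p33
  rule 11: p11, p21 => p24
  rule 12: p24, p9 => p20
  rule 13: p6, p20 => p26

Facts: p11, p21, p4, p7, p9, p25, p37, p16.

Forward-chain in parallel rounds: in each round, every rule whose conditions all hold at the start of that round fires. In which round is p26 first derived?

Round 1: rule 1 [p7 => p36]; rule 8 [p37 => p19]; rule 10 [p25, p16 => p33]; rule 11 [p11, p21 => p24]. Adds p36, p19, p33, p24.
Round 2: rule 3 [p36 => p2]; rule 4 [p36 => p10]; rule 5 [p19 => p27]; rule 12 [p24, p9 => p20]. Adds p2, p10, p27, p20.
Round 3: rule 2 [p27, p36, p33 => p6]; rule 6 [p10 => p23]. Adds p6, p23.
Round 4: rule 13 [p6, p20 => p26]. Adds p26.
p26 first appears in round 4.

4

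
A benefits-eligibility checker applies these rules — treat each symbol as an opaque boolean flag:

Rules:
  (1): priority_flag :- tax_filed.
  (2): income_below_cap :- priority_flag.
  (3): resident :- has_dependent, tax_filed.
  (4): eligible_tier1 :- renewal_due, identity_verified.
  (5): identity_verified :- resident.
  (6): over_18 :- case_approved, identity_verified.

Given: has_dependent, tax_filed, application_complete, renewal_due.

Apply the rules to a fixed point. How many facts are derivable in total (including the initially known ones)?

9

Round 1 — (1), (3), derive priority_flag, resident.
Round 2 — (2), (5), derive income_below_cap, identity_verified.
Round 3 — (4), derive eligible_tier1.
Closure: {application_complete, eligible_tier1, has_dependent, identity_verified, income_below_cap, priority_flag, renewal_due, resident, tax_filed} — 9 facts.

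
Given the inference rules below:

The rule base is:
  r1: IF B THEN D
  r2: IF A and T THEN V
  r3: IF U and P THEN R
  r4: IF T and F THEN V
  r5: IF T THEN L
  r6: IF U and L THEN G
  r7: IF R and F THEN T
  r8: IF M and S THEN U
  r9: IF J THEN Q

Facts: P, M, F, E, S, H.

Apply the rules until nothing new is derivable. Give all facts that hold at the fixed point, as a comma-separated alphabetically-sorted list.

Round 1: r8 [IF M and S THEN U]. New: U.
Round 2: r3 [IF U and P THEN R]. New: R.
Round 3: r7 [IF R and F THEN T]. New: T.
Round 4: r4 [IF T and F THEN V]; r5 [IF T THEN L]. New: V, L.
Round 5: r6 [IF U and L THEN G]. New: G.

E, F, G, H, L, M, P, R, S, T, U, V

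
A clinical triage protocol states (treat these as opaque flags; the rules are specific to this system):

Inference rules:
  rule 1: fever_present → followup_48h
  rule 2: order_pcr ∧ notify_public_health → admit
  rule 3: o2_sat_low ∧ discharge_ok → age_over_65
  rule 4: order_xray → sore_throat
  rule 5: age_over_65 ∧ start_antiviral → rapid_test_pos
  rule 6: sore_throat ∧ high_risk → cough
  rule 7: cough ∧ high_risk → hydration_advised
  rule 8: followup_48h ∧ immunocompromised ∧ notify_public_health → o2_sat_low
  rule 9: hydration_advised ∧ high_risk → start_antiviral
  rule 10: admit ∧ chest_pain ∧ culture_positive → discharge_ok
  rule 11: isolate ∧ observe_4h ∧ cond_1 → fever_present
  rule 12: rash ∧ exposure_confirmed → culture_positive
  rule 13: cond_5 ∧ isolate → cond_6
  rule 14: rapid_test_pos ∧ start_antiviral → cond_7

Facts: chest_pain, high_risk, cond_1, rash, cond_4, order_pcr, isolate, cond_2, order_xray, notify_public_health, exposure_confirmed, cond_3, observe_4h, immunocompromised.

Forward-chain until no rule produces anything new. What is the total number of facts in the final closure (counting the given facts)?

27

[1] rule 2 [order_pcr ∧ notify_public_health → admit]; rule 4 [order_xray → sore_throat]; rule 11 [isolate ∧ observe_4h ∧ cond_1 → fever_present]; rule 12 [rash ∧ exposure_confirmed → culture_positive]. ⇒ new: admit, sore_throat, fever_present, culture_positive.
[2] rule 1 [fever_present → followup_48h]; rule 6 [sore_throat ∧ high_risk → cough]; rule 10 [admit ∧ chest_pain ∧ culture_positive → discharge_ok]. ⇒ new: followup_48h, cough, discharge_ok.
[3] rule 7 [cough ∧ high_risk → hydration_advised]; rule 8 [followup_48h ∧ immunocompromised ∧ notify_public_health → o2_sat_low]. ⇒ new: hydration_advised, o2_sat_low.
[4] rule 3 [o2_sat_low ∧ discharge_ok → age_over_65]; rule 9 [hydration_advised ∧ high_risk → start_antiviral]. ⇒ new: age_over_65, start_antiviral.
[5] rule 5 [age_over_65 ∧ start_antiviral → rapid_test_pos]. ⇒ new: rapid_test_pos.
[6] rule 14 [rapid_test_pos ∧ start_antiviral → cond_7]. ⇒ new: cond_7.
Closure: {admit, age_over_65, chest_pain, cond_1, cond_2, cond_3, cond_4, cond_7, cough, culture_positive, discharge_ok, exposure_confirmed, fever_present, followup_48h, high_risk, hydration_advised, immunocompromised, isolate, notify_public_health, o2_sat_low, observe_4h, order_pcr, order_xray, rapid_test_pos, rash, sore_throat, start_antiviral} — 27 facts.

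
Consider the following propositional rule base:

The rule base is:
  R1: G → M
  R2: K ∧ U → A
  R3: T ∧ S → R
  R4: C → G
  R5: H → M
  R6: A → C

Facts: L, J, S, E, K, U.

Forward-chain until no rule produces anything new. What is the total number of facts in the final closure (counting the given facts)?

10

Round 1 — R2, derive A.
Round 2 — R6, derive C.
Round 3 — R4, derive G.
Round 4 — R1, derive M.
Closure: {A, C, E, G, J, K, L, M, S, U} — 10 facts.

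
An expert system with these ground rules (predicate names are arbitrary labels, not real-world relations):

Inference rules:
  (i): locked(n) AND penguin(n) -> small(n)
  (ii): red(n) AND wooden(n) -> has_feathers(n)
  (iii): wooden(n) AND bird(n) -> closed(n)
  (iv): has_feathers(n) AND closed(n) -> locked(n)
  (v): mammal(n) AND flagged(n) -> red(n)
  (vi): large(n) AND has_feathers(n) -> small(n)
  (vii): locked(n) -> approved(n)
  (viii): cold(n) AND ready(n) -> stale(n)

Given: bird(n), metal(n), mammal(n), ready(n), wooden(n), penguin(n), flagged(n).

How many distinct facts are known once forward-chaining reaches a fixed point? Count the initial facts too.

[1] (iii) [wooden(n) AND bird(n) -> closed(n)]; (v) [mammal(n) AND flagged(n) -> red(n)]. ⇒ new: closed(n), red(n).
[2] (ii) [red(n) AND wooden(n) -> has_feathers(n)]. ⇒ new: has_feathers(n).
[3] (iv) [has_feathers(n) AND closed(n) -> locked(n)]. ⇒ new: locked(n).
[4] (i) [locked(n) AND penguin(n) -> small(n)]; (vii) [locked(n) -> approved(n)]. ⇒ new: small(n), approved(n).
Closure: {approved(n), bird(n), closed(n), flagged(n), has_feathers(n), locked(n), mammal(n), metal(n), penguin(n), ready(n), red(n), small(n), wooden(n)} — 13 facts.

13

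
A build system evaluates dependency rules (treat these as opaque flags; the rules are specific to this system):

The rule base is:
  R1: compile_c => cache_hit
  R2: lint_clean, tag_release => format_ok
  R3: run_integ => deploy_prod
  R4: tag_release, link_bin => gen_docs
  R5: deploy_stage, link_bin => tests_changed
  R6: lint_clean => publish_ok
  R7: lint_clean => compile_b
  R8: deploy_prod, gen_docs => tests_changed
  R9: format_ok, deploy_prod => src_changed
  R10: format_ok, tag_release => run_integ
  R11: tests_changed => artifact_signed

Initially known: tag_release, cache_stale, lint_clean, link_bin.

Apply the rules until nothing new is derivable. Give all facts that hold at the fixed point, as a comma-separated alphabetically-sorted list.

artifact_signed, cache_stale, compile_b, deploy_prod, format_ok, gen_docs, link_bin, lint_clean, publish_ok, run_integ, src_changed, tag_release, tests_changed

Round 1: R2 [lint_clean, tag_release => format_ok]; R4 [tag_release, link_bin => gen_docs]; R6 [lint_clean => publish_ok]; R7 [lint_clean => compile_b]. Adds format_ok, gen_docs, publish_ok, compile_b.
Round 2: R10 [format_ok, tag_release => run_integ]. Adds run_integ.
Round 3: R3 [run_integ => deploy_prod]. Adds deploy_prod.
Round 4: R8 [deploy_prod, gen_docs => tests_changed]; R9 [format_ok, deploy_prod => src_changed]. Adds tests_changed, src_changed.
Round 5: R11 [tests_changed => artifact_signed]. Adds artifact_signed.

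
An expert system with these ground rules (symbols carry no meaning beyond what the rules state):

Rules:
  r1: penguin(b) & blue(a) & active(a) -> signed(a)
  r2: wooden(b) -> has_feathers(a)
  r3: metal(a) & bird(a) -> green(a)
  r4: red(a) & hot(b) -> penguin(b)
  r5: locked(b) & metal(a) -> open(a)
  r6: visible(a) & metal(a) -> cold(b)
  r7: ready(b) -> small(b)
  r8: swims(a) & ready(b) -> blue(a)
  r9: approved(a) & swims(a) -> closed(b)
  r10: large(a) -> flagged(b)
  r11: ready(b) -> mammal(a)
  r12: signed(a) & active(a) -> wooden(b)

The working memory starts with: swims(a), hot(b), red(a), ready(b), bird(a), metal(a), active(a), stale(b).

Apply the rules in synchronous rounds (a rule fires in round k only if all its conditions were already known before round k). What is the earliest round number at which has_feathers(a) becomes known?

Round 1: r3 [metal(a) & bird(a) -> green(a)]; r4 [red(a) & hot(b) -> penguin(b)]; r7 [ready(b) -> small(b)]; r8 [swims(a) & ready(b) -> blue(a)]; r11 [ready(b) -> mammal(a)]. New: green(a), penguin(b), small(b), blue(a), mammal(a).
Round 2: r1 [penguin(b) & blue(a) & active(a) -> signed(a)]. New: signed(a).
Round 3: r12 [signed(a) & active(a) -> wooden(b)]. New: wooden(b).
Round 4: r2 [wooden(b) -> has_feathers(a)]. New: has_feathers(a).
has_feathers(a) first appears in round 4.

4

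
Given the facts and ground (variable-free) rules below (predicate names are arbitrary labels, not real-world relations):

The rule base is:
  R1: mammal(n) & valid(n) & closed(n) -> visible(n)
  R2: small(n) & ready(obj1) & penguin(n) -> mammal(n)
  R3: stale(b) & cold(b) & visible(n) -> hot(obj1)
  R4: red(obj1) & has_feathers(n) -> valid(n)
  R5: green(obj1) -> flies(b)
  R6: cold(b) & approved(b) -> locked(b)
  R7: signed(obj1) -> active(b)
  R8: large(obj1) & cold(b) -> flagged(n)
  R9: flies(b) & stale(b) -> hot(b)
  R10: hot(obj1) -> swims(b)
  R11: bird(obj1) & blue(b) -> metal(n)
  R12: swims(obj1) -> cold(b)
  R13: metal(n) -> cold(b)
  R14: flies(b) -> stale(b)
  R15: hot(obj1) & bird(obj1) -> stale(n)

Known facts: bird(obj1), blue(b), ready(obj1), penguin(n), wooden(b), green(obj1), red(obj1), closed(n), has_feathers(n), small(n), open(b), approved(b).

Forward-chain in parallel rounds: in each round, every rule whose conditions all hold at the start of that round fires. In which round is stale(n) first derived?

Round 1 fires R2, R4, R5, R11, giving mammal(n), valid(n), flies(b), metal(n).
Round 2 fires R1, R13, R14, giving visible(n), cold(b), stale(b).
Round 3 fires R3, R6, R9, giving hot(obj1), locked(b), hot(b).
Round 4 fires R10, R15, giving swims(b), stale(n).
stale(n) first appears in round 4.

4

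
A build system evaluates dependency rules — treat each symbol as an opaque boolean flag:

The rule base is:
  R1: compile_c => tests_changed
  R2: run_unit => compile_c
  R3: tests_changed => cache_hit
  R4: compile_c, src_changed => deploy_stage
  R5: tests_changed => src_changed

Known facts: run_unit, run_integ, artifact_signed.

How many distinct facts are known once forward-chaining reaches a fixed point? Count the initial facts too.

[1] R2 [run_unit => compile_c]. ⇒ new: compile_c.
[2] R1 [compile_c => tests_changed]. ⇒ new: tests_changed.
[3] R3 [tests_changed => cache_hit]; R5 [tests_changed => src_changed]. ⇒ new: cache_hit, src_changed.
[4] R4 [compile_c, src_changed => deploy_stage]. ⇒ new: deploy_stage.
Closure: {artifact_signed, cache_hit, compile_c, deploy_stage, run_integ, run_unit, src_changed, tests_changed} — 8 facts.

8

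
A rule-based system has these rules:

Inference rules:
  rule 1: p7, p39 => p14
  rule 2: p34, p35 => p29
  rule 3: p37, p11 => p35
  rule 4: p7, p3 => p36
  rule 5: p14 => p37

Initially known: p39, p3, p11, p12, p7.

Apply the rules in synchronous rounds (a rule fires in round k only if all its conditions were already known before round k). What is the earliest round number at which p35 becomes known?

3

[1] rule 1 [p7, p39 => p14]; rule 4 [p7, p3 => p36]. ⇒ new: p14, p36.
[2] rule 5 [p14 => p37]. ⇒ new: p37.
[3] rule 3 [p37, p11 => p35]. ⇒ new: p35.
p35 first appears in round 3.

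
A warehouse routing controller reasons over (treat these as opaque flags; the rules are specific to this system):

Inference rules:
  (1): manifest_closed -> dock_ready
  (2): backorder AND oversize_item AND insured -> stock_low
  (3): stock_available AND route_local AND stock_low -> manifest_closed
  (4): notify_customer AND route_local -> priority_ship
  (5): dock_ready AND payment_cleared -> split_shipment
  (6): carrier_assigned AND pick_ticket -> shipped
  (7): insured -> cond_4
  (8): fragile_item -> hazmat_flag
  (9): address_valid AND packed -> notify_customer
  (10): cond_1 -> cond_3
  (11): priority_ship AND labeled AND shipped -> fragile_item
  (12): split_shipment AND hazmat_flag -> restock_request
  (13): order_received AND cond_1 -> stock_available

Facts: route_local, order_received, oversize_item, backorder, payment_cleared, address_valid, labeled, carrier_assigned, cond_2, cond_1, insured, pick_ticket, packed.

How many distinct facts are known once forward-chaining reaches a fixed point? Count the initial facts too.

26

Round 1: (2) [backorder AND oversize_item AND insured -> stock_low]; (6) [carrier_assigned AND pick_ticket -> shipped]; (7) [insured -> cond_4]; (9) [address_valid AND packed -> notify_customer]; (10) [cond_1 -> cond_3]; (13) [order_received AND cond_1 -> stock_available]. New: stock_low, shipped, cond_4, notify_customer, cond_3, stock_available.
Round 2: (3) [stock_available AND route_local AND stock_low -> manifest_closed]; (4) [notify_customer AND route_local -> priority_ship]. New: manifest_closed, priority_ship.
Round 3: (1) [manifest_closed -> dock_ready]; (11) [priority_ship AND labeled AND shipped -> fragile_item]. New: dock_ready, fragile_item.
Round 4: (5) [dock_ready AND payment_cleared -> split_shipment]; (8) [fragile_item -> hazmat_flag]. New: split_shipment, hazmat_flag.
Round 5: (12) [split_shipment AND hazmat_flag -> restock_request]. New: restock_request.
Closure: {address_valid, backorder, carrier_assigned, cond_1, cond_2, cond_3, cond_4, dock_ready, fragile_item, hazmat_flag, insured, labeled, manifest_closed, notify_customer, order_received, oversize_item, packed, payment_cleared, pick_ticket, priority_ship, restock_request, route_local, shipped, split_shipment, stock_available, stock_low} — 26 facts.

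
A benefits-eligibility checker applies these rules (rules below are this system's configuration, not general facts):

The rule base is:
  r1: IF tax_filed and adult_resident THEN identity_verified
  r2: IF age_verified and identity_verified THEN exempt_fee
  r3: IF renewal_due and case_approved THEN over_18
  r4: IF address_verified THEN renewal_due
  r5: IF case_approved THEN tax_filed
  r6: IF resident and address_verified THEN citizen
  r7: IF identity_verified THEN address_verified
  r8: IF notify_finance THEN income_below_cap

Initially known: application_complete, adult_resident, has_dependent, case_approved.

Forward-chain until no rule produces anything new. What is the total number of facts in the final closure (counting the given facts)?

Round 1: r5 [IF case_approved THEN tax_filed]. Adds tax_filed.
Round 2: r1 [IF tax_filed and adult_resident THEN identity_verified]. Adds identity_verified.
Round 3: r7 [IF identity_verified THEN address_verified]. Adds address_verified.
Round 4: r4 [IF address_verified THEN renewal_due]. Adds renewal_due.
Round 5: r3 [IF renewal_due and case_approved THEN over_18]. Adds over_18.
Closure: {address_verified, adult_resident, application_complete, case_approved, has_dependent, identity_verified, over_18, renewal_due, tax_filed} — 9 facts.

9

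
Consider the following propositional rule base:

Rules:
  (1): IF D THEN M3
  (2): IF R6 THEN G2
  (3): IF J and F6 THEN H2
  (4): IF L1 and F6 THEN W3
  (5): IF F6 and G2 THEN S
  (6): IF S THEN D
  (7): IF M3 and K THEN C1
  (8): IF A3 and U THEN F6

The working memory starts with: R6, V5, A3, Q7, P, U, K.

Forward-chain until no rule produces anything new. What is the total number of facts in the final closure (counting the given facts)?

13

Round 1: (2) [IF R6 THEN G2]; (8) [IF A3 and U THEN F6]. New: G2, F6.
Round 2: (5) [IF F6 and G2 THEN S]. New: S.
Round 3: (6) [IF S THEN D]. New: D.
Round 4: (1) [IF D THEN M3]. New: M3.
Round 5: (7) [IF M3 and K THEN C1]. New: C1.
Closure: {A3, C1, D, F6, G2, K, M3, P, Q7, R6, S, U, V5} — 13 facts.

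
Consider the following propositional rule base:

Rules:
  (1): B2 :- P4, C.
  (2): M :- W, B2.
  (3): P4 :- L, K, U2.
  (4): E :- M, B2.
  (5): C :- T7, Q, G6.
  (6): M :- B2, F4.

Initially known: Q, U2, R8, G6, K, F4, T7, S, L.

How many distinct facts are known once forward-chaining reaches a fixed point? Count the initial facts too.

14

Round 1: (3) [P4 :- L, K, U2.]; (5) [C :- T7, Q, G6.]. New: P4, C.
Round 2: (1) [B2 :- P4, C.]. New: B2.
Round 3: (6) [M :- B2, F4.]. New: M.
Round 4: (4) [E :- M, B2.]. New: E.
Closure: {B2, C, E, F4, G6, K, L, M, P4, Q, R8, S, T7, U2} — 14 facts.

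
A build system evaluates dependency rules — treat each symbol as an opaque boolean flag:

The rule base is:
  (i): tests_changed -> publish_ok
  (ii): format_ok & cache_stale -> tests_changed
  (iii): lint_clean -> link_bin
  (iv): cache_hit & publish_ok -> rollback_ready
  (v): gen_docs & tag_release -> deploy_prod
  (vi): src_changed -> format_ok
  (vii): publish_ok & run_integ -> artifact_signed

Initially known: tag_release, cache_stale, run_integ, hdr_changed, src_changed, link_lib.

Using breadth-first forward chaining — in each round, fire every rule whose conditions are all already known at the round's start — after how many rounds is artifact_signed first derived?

Round 1 — (vi), derive format_ok.
Round 2 — (ii), derive tests_changed.
Round 3 — (i), derive publish_ok.
Round 4 — (vii), derive artifact_signed.
artifact_signed first appears in round 4.

4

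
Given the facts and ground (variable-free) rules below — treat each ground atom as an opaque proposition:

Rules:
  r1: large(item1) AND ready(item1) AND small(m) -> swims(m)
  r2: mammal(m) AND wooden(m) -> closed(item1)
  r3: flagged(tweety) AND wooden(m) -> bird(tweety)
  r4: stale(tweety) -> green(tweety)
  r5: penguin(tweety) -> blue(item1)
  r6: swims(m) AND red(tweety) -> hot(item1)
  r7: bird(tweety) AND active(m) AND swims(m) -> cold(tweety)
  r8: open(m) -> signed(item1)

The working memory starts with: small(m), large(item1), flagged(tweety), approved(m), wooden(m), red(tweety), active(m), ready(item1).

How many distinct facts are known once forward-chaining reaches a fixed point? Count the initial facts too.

Round 1: r1 [large(item1) AND ready(item1) AND small(m) -> swims(m)]; r3 [flagged(tweety) AND wooden(m) -> bird(tweety)]. New: swims(m), bird(tweety).
Round 2: r6 [swims(m) AND red(tweety) -> hot(item1)]; r7 [bird(tweety) AND active(m) AND swims(m) -> cold(tweety)]. New: hot(item1), cold(tweety).
Closure: {active(m), approved(m), bird(tweety), cold(tweety), flagged(tweety), hot(item1), large(item1), ready(item1), red(tweety), small(m), swims(m), wooden(m)} — 12 facts.

12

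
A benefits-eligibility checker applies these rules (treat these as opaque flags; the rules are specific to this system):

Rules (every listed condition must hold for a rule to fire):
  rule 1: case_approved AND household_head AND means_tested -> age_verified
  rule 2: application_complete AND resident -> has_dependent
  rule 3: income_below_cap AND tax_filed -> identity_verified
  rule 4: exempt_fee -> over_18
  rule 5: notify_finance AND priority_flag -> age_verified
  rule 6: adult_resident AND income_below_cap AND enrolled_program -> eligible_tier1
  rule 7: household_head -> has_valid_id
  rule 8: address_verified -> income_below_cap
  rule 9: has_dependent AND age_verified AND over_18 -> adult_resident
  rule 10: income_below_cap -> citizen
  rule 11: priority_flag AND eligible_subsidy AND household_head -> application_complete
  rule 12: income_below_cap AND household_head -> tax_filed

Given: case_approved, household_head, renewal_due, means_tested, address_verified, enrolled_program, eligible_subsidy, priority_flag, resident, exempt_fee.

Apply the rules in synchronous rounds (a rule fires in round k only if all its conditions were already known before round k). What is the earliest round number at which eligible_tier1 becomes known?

4

Round 1 fires rule 1, rule 4, rule 7, rule 8, rule 11, giving age_verified, over_18, has_valid_id, income_below_cap, application_complete.
Round 2 fires rule 2, rule 10, rule 12, giving has_dependent, citizen, tax_filed.
Round 3 fires rule 3, rule 9, giving identity_verified, adult_resident.
Round 4 fires rule 6, giving eligible_tier1.
eligible_tier1 first appears in round 4.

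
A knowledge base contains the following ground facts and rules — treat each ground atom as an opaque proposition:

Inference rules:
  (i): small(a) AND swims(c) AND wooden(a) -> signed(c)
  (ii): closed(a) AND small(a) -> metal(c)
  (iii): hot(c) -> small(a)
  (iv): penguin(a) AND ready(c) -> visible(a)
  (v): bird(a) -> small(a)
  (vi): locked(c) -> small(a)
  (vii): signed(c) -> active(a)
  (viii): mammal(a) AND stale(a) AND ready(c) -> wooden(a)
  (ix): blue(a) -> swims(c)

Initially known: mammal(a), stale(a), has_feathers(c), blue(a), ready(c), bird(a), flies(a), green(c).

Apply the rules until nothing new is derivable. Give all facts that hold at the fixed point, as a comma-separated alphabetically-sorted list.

active(a), bird(a), blue(a), flies(a), green(c), has_feathers(c), mammal(a), ready(c), signed(c), small(a), stale(a), swims(c), wooden(a)

Round 1: (v) [bird(a) -> small(a)]; (viii) [mammal(a) AND stale(a) AND ready(c) -> wooden(a)]; (ix) [blue(a) -> swims(c)]. New: small(a), wooden(a), swims(c).
Round 2: (i) [small(a) AND swims(c) AND wooden(a) -> signed(c)]. New: signed(c).
Round 3: (vii) [signed(c) -> active(a)]. New: active(a).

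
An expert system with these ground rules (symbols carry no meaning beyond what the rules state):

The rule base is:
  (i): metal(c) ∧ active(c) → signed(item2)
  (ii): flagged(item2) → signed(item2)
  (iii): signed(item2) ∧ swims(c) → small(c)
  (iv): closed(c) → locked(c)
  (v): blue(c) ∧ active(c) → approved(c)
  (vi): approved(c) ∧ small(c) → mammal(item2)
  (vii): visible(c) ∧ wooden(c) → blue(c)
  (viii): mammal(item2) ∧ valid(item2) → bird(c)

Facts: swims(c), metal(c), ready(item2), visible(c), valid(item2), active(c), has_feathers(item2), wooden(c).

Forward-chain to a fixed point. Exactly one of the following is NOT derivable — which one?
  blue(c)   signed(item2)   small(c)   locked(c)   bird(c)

Round 1: (i) [metal(c) ∧ active(c) → signed(item2)]; (vii) [visible(c) ∧ wooden(c) → blue(c)]. Adds signed(item2), blue(c).
Round 2: (iii) [signed(item2) ∧ swims(c) → small(c)]; (v) [blue(c) ∧ active(c) → approved(c)]. Adds small(c), approved(c).
Round 3: (vi) [approved(c) ∧ small(c) → mammal(item2)]. Adds mammal(item2).
Round 4: (viii) [mammal(item2) ∧ valid(item2) → bird(c)]. Adds bird(c).
Derived: bird(c) (round 4), small(c) (round 2), signed(item2) (round 1), blue(c) (round 1). locked(c) never appears in any round.

locked(c)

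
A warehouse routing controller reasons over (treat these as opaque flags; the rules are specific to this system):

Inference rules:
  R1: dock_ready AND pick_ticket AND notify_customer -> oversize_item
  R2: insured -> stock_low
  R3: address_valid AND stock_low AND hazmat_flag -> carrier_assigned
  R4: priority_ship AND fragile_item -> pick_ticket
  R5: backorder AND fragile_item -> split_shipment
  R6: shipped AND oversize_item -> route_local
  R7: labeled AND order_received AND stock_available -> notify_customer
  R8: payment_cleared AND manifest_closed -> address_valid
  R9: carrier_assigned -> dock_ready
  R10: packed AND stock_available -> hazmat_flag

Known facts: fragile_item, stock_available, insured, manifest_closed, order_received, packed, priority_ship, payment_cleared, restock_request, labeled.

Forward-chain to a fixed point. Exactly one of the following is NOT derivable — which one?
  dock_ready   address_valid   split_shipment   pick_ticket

Round 1: R2 [insured -> stock_low]; R4 [priority_ship AND fragile_item -> pick_ticket]; R7 [labeled AND order_received AND stock_available -> notify_customer]; R8 [payment_cleared AND manifest_closed -> address_valid]; R10 [packed AND stock_available -> hazmat_flag]. New: stock_low, pick_ticket, notify_customer, address_valid, hazmat_flag.
Round 2: R3 [address_valid AND stock_low AND hazmat_flag -> carrier_assigned]. New: carrier_assigned.
Round 3: R9 [carrier_assigned -> dock_ready]. New: dock_ready.
Round 4: R1 [dock_ready AND pick_ticket AND notify_customer -> oversize_item]. New: oversize_item.
Derived: pick_ticket (round 1), dock_ready (round 3), address_valid (round 1). split_shipment never appears in any round.

split_shipment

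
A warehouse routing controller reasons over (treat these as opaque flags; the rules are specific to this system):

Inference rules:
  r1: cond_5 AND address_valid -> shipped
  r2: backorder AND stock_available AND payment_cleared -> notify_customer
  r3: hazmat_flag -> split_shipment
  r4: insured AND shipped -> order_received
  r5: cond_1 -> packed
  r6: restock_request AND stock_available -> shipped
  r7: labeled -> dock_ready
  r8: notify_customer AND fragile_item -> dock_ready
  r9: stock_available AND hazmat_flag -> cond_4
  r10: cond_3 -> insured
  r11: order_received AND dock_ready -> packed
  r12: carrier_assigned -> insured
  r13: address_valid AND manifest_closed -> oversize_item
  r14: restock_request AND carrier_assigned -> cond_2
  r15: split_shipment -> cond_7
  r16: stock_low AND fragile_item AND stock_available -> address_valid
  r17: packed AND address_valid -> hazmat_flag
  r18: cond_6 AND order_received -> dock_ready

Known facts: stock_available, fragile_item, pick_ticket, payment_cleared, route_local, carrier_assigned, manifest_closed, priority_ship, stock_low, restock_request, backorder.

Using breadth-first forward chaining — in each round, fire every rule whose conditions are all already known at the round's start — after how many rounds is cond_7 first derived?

6

Round 1 — r2, r6, r12, r14, r16, derive notify_customer, shipped, insured, cond_2, address_valid.
Round 2 — r4, r8, r13, derive order_received, dock_ready, oversize_item.
Round 3 — r11, derive packed.
Round 4 — r17, derive hazmat_flag.
Round 5 — r3, r9, derive split_shipment, cond_4.
Round 6 — r15, derive cond_7.
cond_7 first appears in round 6.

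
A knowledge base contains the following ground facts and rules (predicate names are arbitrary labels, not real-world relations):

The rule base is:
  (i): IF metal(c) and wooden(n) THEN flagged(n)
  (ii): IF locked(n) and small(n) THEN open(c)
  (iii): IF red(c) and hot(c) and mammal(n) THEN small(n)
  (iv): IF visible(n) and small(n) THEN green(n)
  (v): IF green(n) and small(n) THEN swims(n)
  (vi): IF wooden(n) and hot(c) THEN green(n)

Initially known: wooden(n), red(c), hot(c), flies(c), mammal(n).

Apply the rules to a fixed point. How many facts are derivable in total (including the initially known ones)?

Round 1 fires (iii), (vi), giving small(n), green(n).
Round 2 fires (v), giving swims(n).
Closure: {flies(c), green(n), hot(c), mammal(n), red(c), small(n), swims(n), wooden(n)} — 8 facts.

8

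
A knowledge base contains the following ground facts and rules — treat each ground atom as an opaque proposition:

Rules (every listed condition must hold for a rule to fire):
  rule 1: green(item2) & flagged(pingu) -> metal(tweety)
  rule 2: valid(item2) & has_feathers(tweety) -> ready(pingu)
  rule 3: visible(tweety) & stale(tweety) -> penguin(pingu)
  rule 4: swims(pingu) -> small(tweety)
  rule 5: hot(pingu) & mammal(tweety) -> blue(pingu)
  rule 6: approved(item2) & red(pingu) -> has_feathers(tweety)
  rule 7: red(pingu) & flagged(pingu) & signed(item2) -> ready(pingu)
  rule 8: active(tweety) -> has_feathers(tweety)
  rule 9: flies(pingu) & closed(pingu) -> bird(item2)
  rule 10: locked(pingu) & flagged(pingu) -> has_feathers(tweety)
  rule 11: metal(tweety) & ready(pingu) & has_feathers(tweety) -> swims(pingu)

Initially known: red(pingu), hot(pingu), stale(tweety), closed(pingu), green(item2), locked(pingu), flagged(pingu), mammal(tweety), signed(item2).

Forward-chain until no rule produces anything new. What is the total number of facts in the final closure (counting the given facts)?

15

Round 1: rule 1 [green(item2) & flagged(pingu) -> metal(tweety)]; rule 5 [hot(pingu) & mammal(tweety) -> blue(pingu)]; rule 7 [red(pingu) & flagged(pingu) & signed(item2) -> ready(pingu)]; rule 10 [locked(pingu) & flagged(pingu) -> has_feathers(tweety)]. New: metal(tweety), blue(pingu), ready(pingu), has_feathers(tweety).
Round 2: rule 11 [metal(tweety) & ready(pingu) & has_feathers(tweety) -> swims(pingu)]. New: swims(pingu).
Round 3: rule 4 [swims(pingu) -> small(tweety)]. New: small(tweety).
Closure: {blue(pingu), closed(pingu), flagged(pingu), green(item2), has_feathers(tweety), hot(pingu), locked(pingu), mammal(tweety), metal(tweety), ready(pingu), red(pingu), signed(item2), small(tweety), stale(tweety), swims(pingu)} — 15 facts.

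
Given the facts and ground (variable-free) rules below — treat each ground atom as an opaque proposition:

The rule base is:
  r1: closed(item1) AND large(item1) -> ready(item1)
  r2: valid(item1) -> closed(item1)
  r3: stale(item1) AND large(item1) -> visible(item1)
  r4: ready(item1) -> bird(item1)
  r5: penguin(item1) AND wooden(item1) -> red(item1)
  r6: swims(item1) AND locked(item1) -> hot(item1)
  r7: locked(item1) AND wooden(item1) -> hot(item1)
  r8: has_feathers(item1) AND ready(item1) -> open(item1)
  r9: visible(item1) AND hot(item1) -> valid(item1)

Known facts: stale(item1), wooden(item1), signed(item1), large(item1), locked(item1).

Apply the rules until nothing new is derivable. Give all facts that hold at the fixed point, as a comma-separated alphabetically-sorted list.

bird(item1), closed(item1), hot(item1), large(item1), locked(item1), ready(item1), signed(item1), stale(item1), valid(item1), visible(item1), wooden(item1)

Round 1 — r3, r7, derive visible(item1), hot(item1).
Round 2 — r9, derive valid(item1).
Round 3 — r2, derive closed(item1).
Round 4 — r1, derive ready(item1).
Round 5 — r4, derive bird(item1).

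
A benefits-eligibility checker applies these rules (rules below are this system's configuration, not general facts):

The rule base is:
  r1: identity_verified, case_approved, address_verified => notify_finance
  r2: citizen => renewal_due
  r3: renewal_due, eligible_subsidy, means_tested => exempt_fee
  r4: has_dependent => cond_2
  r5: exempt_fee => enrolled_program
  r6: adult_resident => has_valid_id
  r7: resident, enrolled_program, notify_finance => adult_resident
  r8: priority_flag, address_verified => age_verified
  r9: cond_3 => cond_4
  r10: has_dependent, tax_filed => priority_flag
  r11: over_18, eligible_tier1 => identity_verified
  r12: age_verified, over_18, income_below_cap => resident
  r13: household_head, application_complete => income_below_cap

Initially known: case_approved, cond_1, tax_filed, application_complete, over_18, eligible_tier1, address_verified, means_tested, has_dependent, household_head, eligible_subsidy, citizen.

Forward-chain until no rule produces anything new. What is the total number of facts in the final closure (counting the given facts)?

[1] r2 [citizen => renewal_due]; r4 [has_dependent => cond_2]; r10 [has_dependent, tax_filed => priority_flag]; r11 [over_18, eligible_tier1 => identity_verified]; r13 [household_head, application_complete => income_below_cap]. ⇒ new: renewal_due, cond_2, priority_flag, identity_verified, income_below_cap.
[2] r1 [identity_verified, case_approved, address_verified => notify_finance]; r3 [renewal_due, eligible_subsidy, means_tested => exempt_fee]; r8 [priority_flag, address_verified => age_verified]. ⇒ new: notify_finance, exempt_fee, age_verified.
[3] r5 [exempt_fee => enrolled_program]; r12 [age_verified, over_18, income_below_cap => resident]. ⇒ new: enrolled_program, resident.
[4] r7 [resident, enrolled_program, notify_finance => adult_resident]. ⇒ new: adult_resident.
[5] r6 [adult_resident => has_valid_id]. ⇒ new: has_valid_id.
Closure: {address_verified, adult_resident, age_verified, application_complete, case_approved, citizen, cond_1, cond_2, eligible_subsidy, eligible_tier1, enrolled_program, exempt_fee, has_dependent, has_valid_id, household_head, identity_verified, income_below_cap, means_tested, notify_finance, over_18, priority_flag, renewal_due, resident, tax_filed} — 24 facts.

24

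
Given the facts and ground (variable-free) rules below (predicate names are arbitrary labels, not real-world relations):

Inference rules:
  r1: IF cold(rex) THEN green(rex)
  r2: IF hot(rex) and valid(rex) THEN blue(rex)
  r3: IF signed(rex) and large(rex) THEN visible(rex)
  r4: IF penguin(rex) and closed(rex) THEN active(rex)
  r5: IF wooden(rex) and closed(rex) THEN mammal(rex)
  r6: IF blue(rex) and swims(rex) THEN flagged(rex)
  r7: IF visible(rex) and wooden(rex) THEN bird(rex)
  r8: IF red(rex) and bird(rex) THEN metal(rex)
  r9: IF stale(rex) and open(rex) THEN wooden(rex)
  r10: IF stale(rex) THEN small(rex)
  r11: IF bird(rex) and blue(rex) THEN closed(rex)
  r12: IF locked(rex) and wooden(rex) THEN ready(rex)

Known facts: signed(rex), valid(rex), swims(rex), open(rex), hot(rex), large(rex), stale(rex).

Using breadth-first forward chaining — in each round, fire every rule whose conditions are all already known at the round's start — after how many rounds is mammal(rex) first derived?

4

Round 1 — r2, r3, r9, r10, derive blue(rex), visible(rex), wooden(rex), small(rex).
Round 2 — r6, r7, derive flagged(rex), bird(rex).
Round 3 — r11, derive closed(rex).
Round 4 — r5, derive mammal(rex).
mammal(rex) first appears in round 4.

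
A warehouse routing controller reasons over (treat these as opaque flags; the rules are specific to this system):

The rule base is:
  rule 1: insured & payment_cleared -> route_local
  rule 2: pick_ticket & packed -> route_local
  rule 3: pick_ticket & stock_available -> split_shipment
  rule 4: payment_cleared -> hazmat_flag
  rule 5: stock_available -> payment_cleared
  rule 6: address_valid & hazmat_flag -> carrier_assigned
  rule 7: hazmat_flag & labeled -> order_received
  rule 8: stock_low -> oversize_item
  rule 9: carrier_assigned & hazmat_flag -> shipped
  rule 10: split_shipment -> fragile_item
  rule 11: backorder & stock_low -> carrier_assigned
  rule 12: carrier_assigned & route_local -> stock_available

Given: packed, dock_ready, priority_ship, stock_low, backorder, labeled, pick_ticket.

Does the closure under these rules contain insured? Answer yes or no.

[1] rule 2 [pick_ticket & packed -> route_local]; rule 8 [stock_low -> oversize_item]; rule 11 [backorder & stock_low -> carrier_assigned]. ⇒ new: route_local, oversize_item, carrier_assigned.
[2] rule 12 [carrier_assigned & route_local -> stock_available]. ⇒ new: stock_available.
[3] rule 3 [pick_ticket & stock_available -> split_shipment]; rule 5 [stock_available -> payment_cleared]. ⇒ new: split_shipment, payment_cleared.
[4] rule 4 [payment_cleared -> hazmat_flag]; rule 10 [split_shipment -> fragile_item]. ⇒ new: hazmat_flag, fragile_item.
[5] rule 7 [hazmat_flag & labeled -> order_received]; rule 9 [carrier_assigned & hazmat_flag -> shipped]. ⇒ new: order_received, shipped.
Fixed point reached. No rule has insured as a consequent, and it is not given.

no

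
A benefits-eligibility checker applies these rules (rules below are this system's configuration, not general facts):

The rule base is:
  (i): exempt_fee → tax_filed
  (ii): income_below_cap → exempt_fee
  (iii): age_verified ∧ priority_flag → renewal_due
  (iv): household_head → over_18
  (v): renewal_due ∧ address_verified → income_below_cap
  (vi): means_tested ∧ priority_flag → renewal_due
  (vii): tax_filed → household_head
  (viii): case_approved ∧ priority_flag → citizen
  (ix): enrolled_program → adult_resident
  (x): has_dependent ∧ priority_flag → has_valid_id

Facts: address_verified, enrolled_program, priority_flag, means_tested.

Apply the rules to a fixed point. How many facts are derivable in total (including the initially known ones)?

11

Round 1 fires (vi), (ix), giving renewal_due, adult_resident.
Round 2 fires (v), giving income_below_cap.
Round 3 fires (ii), giving exempt_fee.
Round 4 fires (i), giving tax_filed.
Round 5 fires (vii), giving household_head.
Round 6 fires (iv), giving over_18.
Closure: {address_verified, adult_resident, enrolled_program, exempt_fee, household_head, income_below_cap, means_tested, over_18, priority_flag, renewal_due, tax_filed} — 11 facts.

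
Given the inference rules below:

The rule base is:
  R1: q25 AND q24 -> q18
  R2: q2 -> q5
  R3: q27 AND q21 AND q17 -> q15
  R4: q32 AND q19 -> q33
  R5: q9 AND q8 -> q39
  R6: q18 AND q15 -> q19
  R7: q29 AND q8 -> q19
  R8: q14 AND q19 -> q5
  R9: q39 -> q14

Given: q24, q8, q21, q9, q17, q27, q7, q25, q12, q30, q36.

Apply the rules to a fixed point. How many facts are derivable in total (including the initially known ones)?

[1] R1 [q25 AND q24 -> q18]; R3 [q27 AND q21 AND q17 -> q15]; R5 [q9 AND q8 -> q39]. ⇒ new: q18, q15, q39.
[2] R6 [q18 AND q15 -> q19]; R9 [q39 -> q14]. ⇒ new: q19, q14.
[3] R8 [q14 AND q19 -> q5]. ⇒ new: q5.
Closure: {q12, q14, q15, q17, q18, q19, q21, q24, q25, q27, q30, q36, q39, q5, q7, q8, q9} — 17 facts.

17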